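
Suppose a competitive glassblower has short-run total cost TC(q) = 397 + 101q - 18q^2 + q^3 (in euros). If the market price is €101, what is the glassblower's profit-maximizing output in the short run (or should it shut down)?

Produce at q = 12

From TC, MC = TC'(q) = 101 - 36q + 3q^2 and AVC = VC/q = 101 - 18q + q^2.
AVC is minimized where dAVC/dq = -18 + 2q = 0, at q = 9; min AVC = 101 - 18·9 + 9^2 = €20.
Because €101 ≥ €20, revenue can cover variable cost; the firm operates.
Solving P = MC: -36q + 3q^2 = 0 ⇒ q = 0 or 12. On the upward-sloping branch, q* = 12.
Check: AVC at q = 12 is €29 ≤ P, so revenue covers variable cost.
Profit = P·q − TC = 101·12 − 745 = €467.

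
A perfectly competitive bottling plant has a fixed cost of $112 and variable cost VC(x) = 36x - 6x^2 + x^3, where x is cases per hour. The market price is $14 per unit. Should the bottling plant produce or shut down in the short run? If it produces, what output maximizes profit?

Shut down

From TC, MC = TC'(x) = 36 - 12x + 3x^2 and AVC = VC/x = 36 - 6x + x^2.
AVC is minimized where dAVC/dx = -6 + 2x = 0, at x = 3; min AVC = 36 - 6·3 + 3^2 = $27.
With P < min AVC ($14 < $27), every unit sold adds to the loss.
Shutting down limits the loss to fixed cost, $112.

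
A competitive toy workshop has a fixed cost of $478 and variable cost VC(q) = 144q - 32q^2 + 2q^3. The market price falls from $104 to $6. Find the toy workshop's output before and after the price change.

Output falls from 10 to 0 (the firm shuts down)

AVC = 144 - 32q + 2q^2, minimized at q = 8 where min AVC = $16. MC = 144 - 64q + 6q^2.
At P = $104 ≥ min AVC, set P = MC on the rising branch: q = 10.
At P = $6 < min AVC = $16, price no longer covers variable cost at any output, so the firm shuts down: q = 0.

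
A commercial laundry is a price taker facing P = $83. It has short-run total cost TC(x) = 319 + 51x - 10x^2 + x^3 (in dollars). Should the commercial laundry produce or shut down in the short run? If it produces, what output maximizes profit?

Produce at x = 8

Variable cost is VC = 51x - 10x^2 + x^3, so AVC = VC/x = 51 - 10x + x^2 and MC = dTC/dx = 51 - 20x + 3x^2.
AVC is minimized where dAVC/dx = -10 + 2x = 0, at x = 5; min AVC = 51 - 10·5 + 5^2 = $26.
Since P = $83 ≥ min AVC = $26, price covers variable cost and the firm should produce.
Set P = MC: 83 = 51 - 20x + 3x^2 → -32 - 20x + 3x^2 = 0. The roots are x = -4/3 and x = 8; the profit-maximizing output is on the rising part of MC, so x* = 8.
Check: AVC at x = 8 is $35 ≤ P, so revenue covers variable cost.
Profit = P·x − TC = 83·8 − 599 = $65.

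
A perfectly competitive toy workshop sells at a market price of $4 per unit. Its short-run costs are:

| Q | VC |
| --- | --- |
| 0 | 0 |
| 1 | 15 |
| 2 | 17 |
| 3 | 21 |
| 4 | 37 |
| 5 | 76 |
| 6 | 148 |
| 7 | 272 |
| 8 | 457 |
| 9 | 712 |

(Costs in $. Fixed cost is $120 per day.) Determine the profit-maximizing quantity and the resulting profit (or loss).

Compute π = P·Q − TC at each output: Q=0: -120; Q=1: -131; Q=2: -129; Q=3: -129; Q=4: -141; Q=5: -176; Q=6: -244; Q=7: -364; Q=8: -545; Q=9: -796.
Profit is highest at Q = 0. Equivalently, the lowest AVC in the table is 21/3 ≈ $7 at Q = 3, and P = $4 falls below it — price never covers variable cost, so the firm shuts down and loses only its fixed cost.

Q = 0 (shut down); profit = -$120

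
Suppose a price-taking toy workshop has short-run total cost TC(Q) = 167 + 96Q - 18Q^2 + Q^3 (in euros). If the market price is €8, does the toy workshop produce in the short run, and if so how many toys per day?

Variable cost is VC = 96Q - 18Q^2 + Q^3, so AVC = VC/Q = 96 - 18Q + Q^2 and MC = dTC/dQ = 96 - 36Q + 3Q^2.
The AVC parabola has its vertex at Q = 18/2 = 9, where AVC = 96 - 18·9 + 9^2 = €15.
With P < min AVC (€8 < €15), every unit sold adds to the loss.
Best response: produce nothing and absorb the €167 fixed cost.

Shut down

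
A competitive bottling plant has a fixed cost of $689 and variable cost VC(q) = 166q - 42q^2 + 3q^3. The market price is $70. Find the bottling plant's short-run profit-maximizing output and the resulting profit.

Profit = -$305 at q = 8

AVC = 166 - 42q + 3q^2 has its minimum $19 at q = 7; price $70 clears that bar, so the firm operates.
With MC = 166 - 84q + 9q^2, P = MC on the upward-sloping part at q* = 8.
TR = 70·8 = 560. TC = 689 + 176 = 865. Profit = 560 − 865 = -$305.
That loss of $305 beats the $689 the firm would lose by shutting down; producing recovers $384 of fixed cost.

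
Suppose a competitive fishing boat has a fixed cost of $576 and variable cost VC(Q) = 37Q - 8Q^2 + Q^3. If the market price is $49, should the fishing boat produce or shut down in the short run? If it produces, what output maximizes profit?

Strip out fixed cost: VC = 37Q - 8Q^2 + Q^3. Then AVC = 37 - 8Q + Q^2 and MC = 37 - 16Q + 3Q^2.
AVC is minimized where dAVC/dQ = -8 + 2Q = 0, at Q = 4; min AVC = 37 - 8·4 + 4^2 = $21.
Since P = $49 ≥ min AVC = $21, price covers variable cost and the firm should produce.
P = MC gives -12 - 16Q + 3Q^2 = 0, with roots -2/3 and 6. Take the larger (rising MC): Q* = 6.
Check: AVC at Q = 6 is $25 ≤ P, so revenue covers variable cost.
Profit = P·Q − TC = 49·6 − 726 = -$432, a loss, but smaller than the $576 fixed cost the firm would lose by shutting down.

Produce at Q = 6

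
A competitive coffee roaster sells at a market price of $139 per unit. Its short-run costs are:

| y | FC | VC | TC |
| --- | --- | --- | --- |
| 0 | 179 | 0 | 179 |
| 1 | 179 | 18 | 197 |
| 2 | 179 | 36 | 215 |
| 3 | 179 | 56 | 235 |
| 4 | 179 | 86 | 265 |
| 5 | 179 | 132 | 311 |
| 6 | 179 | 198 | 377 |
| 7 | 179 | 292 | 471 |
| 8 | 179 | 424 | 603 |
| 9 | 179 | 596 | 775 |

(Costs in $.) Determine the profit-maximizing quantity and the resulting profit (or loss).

y = 8; profit = $509

Profit at each row (π = 139y − TC): y=0: -179; y=1: -58; y=2: 63; y=3: 182; y=4: 291; y=5: 384; y=6: 457; y=7: 502; y=8: 509; y=9: 476.
Profit is maximized at y = 8. AVC there is 424/8 = $53 ≤ P, so producing beats shutting down (which would give -$179).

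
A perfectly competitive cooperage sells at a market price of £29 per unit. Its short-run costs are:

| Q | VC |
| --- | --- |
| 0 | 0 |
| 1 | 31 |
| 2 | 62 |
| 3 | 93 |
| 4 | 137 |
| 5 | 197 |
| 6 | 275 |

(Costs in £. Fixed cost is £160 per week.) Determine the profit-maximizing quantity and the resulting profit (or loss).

Tabulate TR − TC: Q=0: -160; Q=1: -162; Q=2: -164; Q=3: -166; Q=4: -181; Q=5: -212; Q=6: -261.
Profit is highest at Q = 0. Equivalently, the lowest AVC in the table is 31/1 ≈ £31 at Q = 1, and P = £29 falls below it — price never covers variable cost, so the firm shuts down and loses only its fixed cost.

Q = 0 (shut down); profit = -£160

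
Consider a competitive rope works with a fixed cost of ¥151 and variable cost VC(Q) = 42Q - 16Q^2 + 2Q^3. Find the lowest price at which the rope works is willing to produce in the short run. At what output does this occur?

The shutdown price is the minimum of AVC. VC = 42Q - 16Q^2 + 2Q^3, so AVC = 42 - 16Q + 2Q^2.
dAVC/dQ = -16 + 4Q = 0 gives Q = 4. min AVC = 42 - 16·4 + 2·4^2 = 10.
The firm shuts down for any P below ¥10.

¥10 per unit, at Q = 4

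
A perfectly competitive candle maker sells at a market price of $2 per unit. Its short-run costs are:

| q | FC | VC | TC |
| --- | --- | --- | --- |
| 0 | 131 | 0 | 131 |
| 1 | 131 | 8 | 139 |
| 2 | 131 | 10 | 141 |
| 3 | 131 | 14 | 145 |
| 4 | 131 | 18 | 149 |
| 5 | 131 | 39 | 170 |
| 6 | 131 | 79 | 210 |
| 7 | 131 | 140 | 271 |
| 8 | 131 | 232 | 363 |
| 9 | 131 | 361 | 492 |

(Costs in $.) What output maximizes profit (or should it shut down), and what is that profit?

Tabulate TR − TC: q=0: -131; q=1: -137; q=2: -137; q=3: -139; q=4: -141; q=5: -160; q=6: -198; q=7: -257; q=8: -347; q=9: -474.
Profit is highest at q = 0. Equivalently, the lowest AVC in the table is 18/4 ≈ $4.50 at q = 4, and P = $2 falls below it — price never covers variable cost, so the firm shuts down and loses only its fixed cost.

q = 0 (shut down); profit = -$131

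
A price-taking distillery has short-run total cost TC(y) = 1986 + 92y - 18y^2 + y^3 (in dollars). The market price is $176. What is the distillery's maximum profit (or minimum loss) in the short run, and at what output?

Profit = -$26 at y = 14

AVC = 92 - 18y + y^2; min AVC = $11 at y = 9. Since P = $176 ≥ min AVC, the firm produces.
MC = 92 - 36y + 3y^2. Setting P = MC and taking the root on the rising branch gives y* = 14.
TR = 176·14 = 2464. TC = 1986 + 504 = 2490. Profit = 2464 − 2490 = -$26.
Shutting down would mean losing the fixed cost of $1986, so operating at a loss of $26 is better by $1960.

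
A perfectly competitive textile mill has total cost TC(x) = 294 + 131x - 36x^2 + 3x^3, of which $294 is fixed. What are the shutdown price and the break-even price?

Shutdown price = $23; break-even price = $68

AVC = 131 - 36x + 3x^2; minimized at x = 6, giving min AVC = $23. That is the shutdown price.
ATC = 294/x + 131 - 36x + 3x^2. Setting dATC/dx = −294/x^2 − 36 + 6x = 0 gives x = 7 (since 6·7^3 − 36·7^2 = 294).
min ATC = 294/7 + 131 − 36·7 + 3·7^2 = $68. That is the break-even price.
For $23 ≤ P < $68 the firm produces at a loss; below $23 it shuts down.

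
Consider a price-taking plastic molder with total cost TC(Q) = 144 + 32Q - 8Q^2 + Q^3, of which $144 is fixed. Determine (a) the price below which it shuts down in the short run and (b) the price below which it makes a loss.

Shutdown price = min AVC. AVC = 32 - 8Q + Q^2, with vertex at Q = 4 and minimum $16.
ATC = 144/Q + 32 - 8Q + Q^2. Setting dATC/dQ = −144/Q^2 − 8 + 2Q = 0 gives Q = 6 (since 2·6^3 − 8·6^2 = 144).
min ATC = 144/6 + 32 − 8·6 + 6^2 = $44. That is the break-even price.
Between these two prices the firm operates at a loss; above $44 it earns a profit.

Shutdown price = $16; break-even price = $44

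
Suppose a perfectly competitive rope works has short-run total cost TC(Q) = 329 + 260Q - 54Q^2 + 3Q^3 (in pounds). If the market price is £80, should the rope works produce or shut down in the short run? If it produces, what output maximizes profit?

Produce at Q = 10

From TC, MC = TC'(Q) = 260 - 108Q + 9Q^2 and AVC = VC/Q = 260 - 54Q + 3Q^2.
AVC hits its minimum where MC = AVC, at Q = 9, giving min AVC = 260 - 54·9 + 3·9^2 = £17.
P = £80 exceeds min AVC = £17, so the firm stays open.
Set P = MC: 80 = 260 - 108Q + 9Q^2 → 180 - 108Q + 9Q^2 = 0. The roots are Q = 2 and Q = 10; the profit-maximizing output is on the rising part of MC, so Q* = 10.
Check: AVC at Q = 10 is £20 ≤ P, so revenue covers variable cost.
Profit = P·Q − TC = 80·10 − 529 = £271.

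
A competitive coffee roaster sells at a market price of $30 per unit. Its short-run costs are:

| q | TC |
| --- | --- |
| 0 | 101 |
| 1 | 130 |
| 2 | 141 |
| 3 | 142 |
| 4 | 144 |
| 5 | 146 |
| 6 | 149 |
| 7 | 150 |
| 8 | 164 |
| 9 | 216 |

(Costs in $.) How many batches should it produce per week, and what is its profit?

Tabulate TR − TC: q=0: -101; q=1: -100; q=2: -81; q=3: -52; q=4: -24; q=5: 4; q=6: 31; q=7: 60; q=8: 76; q=9: 54.
Profit is maximized at q = 8. AVC there is 63/8 = $7.88 ≤ P, so producing beats shutting down (which would give -$101).

q = 8; profit = $76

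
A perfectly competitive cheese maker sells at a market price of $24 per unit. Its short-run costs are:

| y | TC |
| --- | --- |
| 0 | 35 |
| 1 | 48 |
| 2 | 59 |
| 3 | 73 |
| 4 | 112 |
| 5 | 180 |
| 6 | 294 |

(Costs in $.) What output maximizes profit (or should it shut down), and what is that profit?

y = 3; profit = -$1

Tabulate TR − TC: y=0: -35; y=1: -24; y=2: -11; y=3: -1; y=4: -16; y=5: -60; y=6: -150.
Profit is maximized at y = 3. AVC there is 38/3 = $12.67 ≤ P, so producing beats shutting down (which would give -$35).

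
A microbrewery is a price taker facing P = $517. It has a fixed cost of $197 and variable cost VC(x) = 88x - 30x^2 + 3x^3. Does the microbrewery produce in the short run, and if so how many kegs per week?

Variable cost is VC = 88x - 30x^2 + 3x^3, so AVC = VC/x = 88 - 30x + 3x^2 and MC = dTC/dx = 88 - 60x + 9x^2.
The AVC parabola has its vertex at x = 30/6 = 5, where AVC = 88 - 30·5 + 3·5^2 = $13.
Because $517 ≥ $13, revenue can cover variable cost; the firm operates.
Solving P = MC: -429 - 60x + 9x^2 = 0 ⇒ x = -13/3 or 11. On the upward-sloping branch, x* = 11.
Check: AVC at x = 11 is $121 ≤ P, so revenue covers variable cost.
Profit = P·x − TC = 517·11 − 1528 = $4159.

Produce at x = 11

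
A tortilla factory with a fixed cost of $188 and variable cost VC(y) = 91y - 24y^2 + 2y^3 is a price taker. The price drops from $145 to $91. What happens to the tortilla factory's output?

MC = 91 - 48y + 6y^2; the shutdown threshold is min AVC = $19 (at y = 6).
At P = $145 ≥ min AVC, set P = MC on the rising branch: y = 9.
At P = $91 ≥ min AVC, set P = MC: y = 8. The firm stays open but cuts output.

Output falls from 9 to 8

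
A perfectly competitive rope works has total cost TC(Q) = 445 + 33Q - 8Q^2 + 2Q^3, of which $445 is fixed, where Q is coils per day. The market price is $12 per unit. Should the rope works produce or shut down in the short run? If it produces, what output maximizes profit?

Variable cost is VC = 33Q - 8Q^2 + 2Q^3, so AVC = VC/Q = 33 - 8Q + 2Q^2 and MC = dTC/dQ = 33 - 16Q + 6Q^2.
The AVC parabola has its vertex at Q = 8/4 = 2, where AVC = 33 - 8·2 + 2·2^2 = $25.
P = $12 lies below min AVC = $25; no output level covers variable cost.
Best response: produce nothing and absorb the $445 fixed cost.

Shut down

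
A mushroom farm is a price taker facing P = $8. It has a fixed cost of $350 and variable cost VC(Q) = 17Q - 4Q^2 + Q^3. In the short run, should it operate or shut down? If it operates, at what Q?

Variable cost is VC = 17Q - 4Q^2 + Q^3, so AVC = VC/Q = 17 - 4Q + Q^2 and MC = dTC/dQ = 17 - 8Q + 3Q^2.
AVC hits its minimum where MC = AVC, at Q = 2, giving min AVC = 17 - 4·2 + 2^2 = $13.
With P < min AVC ($8 < $13), every unit sold adds to the loss.
Shutting down limits the loss to fixed cost, $350.

Shut down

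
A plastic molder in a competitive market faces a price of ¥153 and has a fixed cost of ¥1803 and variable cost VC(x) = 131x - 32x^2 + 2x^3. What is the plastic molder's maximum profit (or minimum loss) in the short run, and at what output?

AVC = 131 - 32x + 2x^2 has its minimum ¥3 at x = 8; price ¥153 clears that bar, so the firm operates.
MC = 131 - 64x + 6x^2. Setting P = MC and taking the root on the rising branch gives x* = 11.
TR = 153·11 = 1683. TC = 1803 + 231 = 2034. Profit = 1683 − 2034 = -¥351.
By producing, the firm covers all variable cost plus ¥1452 of fixed cost; shutting down would lose the full ¥1803.

Profit = -¥351 at x = 11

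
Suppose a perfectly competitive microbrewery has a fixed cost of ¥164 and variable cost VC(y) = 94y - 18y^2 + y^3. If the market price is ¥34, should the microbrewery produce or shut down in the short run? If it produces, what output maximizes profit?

From TC, MC = TC'(y) = 94 - 36y + 3y^2 and AVC = VC/y = 94 - 18y + y^2.
The AVC parabola has its vertex at y = 18/2 = 9, where AVC = 94 - 18·9 + 9^2 = ¥13.
Because ¥34 ≥ ¥13, revenue can cover variable cost; the firm operates.
P = MC gives 60 - 36y + 3y^2 = 0, with roots 2 and 10. Take the larger (rising MC): y* = 10.
Check: AVC at y = 10 is ¥14 ≤ P, so revenue covers variable cost.
Profit = P·y − TC = 34·10 − 304 = ¥36.

Produce at y = 10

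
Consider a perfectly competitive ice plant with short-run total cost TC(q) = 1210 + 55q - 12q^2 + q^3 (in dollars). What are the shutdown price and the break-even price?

Shutdown price = min AVC. AVC = 55 - 12q + q^2, with vertex at q = 6 and minimum $19.
ATC = 1210/q + 55 - 12q + q^2. Setting dATC/dq = −1210/q^2 − 12 + 2q = 0 gives q = 11 (since 2·11^3 − 12·11^2 = 1210).
min ATC = 1210/11 + 55 − 12·11 + 11^2 = $154. That is the break-even price.
For $19 ≤ P < $154 the firm produces at a loss; below $19 it shuts down.

Shutdown price = $19; break-even price = $154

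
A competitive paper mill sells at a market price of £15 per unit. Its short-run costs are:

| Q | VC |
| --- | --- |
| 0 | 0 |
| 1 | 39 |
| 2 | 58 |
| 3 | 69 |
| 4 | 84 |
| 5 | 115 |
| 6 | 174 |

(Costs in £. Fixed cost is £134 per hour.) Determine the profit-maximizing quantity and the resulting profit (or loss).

Q = 0 (shut down); profit = -£134

Profit at each row (π = 15Q − TC): Q=0: -134; Q=1: -158; Q=2: -162; Q=3: -158; Q=4: -158; Q=5: -174; Q=6: -218.
Profit is highest at Q = 0. Equivalently, the lowest AVC in the table is 84/4 ≈ £21 at Q = 4, and P = £15 falls below it — price never covers variable cost, so the firm shuts down and loses only its fixed cost.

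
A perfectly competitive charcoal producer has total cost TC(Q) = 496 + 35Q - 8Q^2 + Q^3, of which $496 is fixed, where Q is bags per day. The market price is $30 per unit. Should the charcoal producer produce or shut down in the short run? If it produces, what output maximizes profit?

Produce at Q = 5

From TC, MC = TC'(Q) = 35 - 16Q + 3Q^2 and AVC = VC/Q = 35 - 8Q + Q^2.
AVC is minimized where dAVC/dQ = -8 + 2Q = 0, at Q = 4; min AVC = 35 - 8·4 + 4^2 = $19.
P = $30 exceeds min AVC = $19, so the firm stays open.
P = MC gives 5 - 16Q + 3Q^2 = 0, with roots 1/3 and 5. Take the larger (rising MC): Q* = 5.
Check: AVC at Q = 5 is $20 ≤ P, so revenue covers variable cost.
Profit = P·Q − TC = 30·5 − 596 = -$446, a loss, but smaller than the $496 fixed cost the firm would lose by shutting down.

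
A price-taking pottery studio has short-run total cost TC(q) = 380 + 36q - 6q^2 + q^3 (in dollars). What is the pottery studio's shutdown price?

Short-run supply begins at min AVC. From VC = 36q - 6q^2 + q^3, AVC = 36 - 6q + q^2.
At the minimum of AVC, MC = AVC. MC = 36 - 12q + 3q^2; setting MC = AVC gives 2q^2 - 6q = 0, so q = 3. min AVC = 27.
For P < $27 the firm produces nothing.

$27 per unit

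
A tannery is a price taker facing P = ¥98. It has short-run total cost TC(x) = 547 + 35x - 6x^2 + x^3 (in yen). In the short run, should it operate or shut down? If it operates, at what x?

Produce at x = 7

Strip out fixed cost: VC = 35x - 6x^2 + x^3. Then AVC = 35 - 6x + x^2 and MC = 35 - 12x + 3x^2.
AVC hits its minimum where MC = AVC, at x = 3, giving min AVC = 35 - 6·3 + 3^2 = ¥26.
Since P = ¥98 ≥ min AVC = ¥26, price covers variable cost and the firm should produce.
P = MC gives -63 - 12x + 3x^2 = 0, with roots -3 and 7. Take the larger (rising MC): x* = 7.
Check: AVC at x = 7 is ¥42 ≤ P, so revenue covers variable cost.
Profit = P·x − TC = 98·7 − 841 = -¥155, a loss, but smaller than the ¥547 fixed cost the firm would lose by shutting down.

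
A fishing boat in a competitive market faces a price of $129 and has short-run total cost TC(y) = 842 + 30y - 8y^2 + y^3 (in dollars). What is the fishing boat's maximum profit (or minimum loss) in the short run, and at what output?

Profit = -$32 at y = 9

AVC = 30 - 8y + y^2; min AVC = $14 at y = 4. Since P = $129 ≥ min AVC, the firm produces.
MC = 30 - 16y + 3y^2. Setting P = MC and taking the root on the rising branch gives y* = 9.
TR = 129·9 = 1161. TC = 842 + 351 = 1193. Profit = 1161 − 1193 = -$32.
Shutting down would mean losing the fixed cost of $842, so operating at a loss of $32 is better by $810.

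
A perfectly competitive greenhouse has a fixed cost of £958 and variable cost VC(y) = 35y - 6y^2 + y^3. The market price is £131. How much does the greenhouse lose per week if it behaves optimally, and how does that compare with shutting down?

Profit = -£318 at y = 8

AVC = 35 - 6y + y^2 has its minimum £26 at y = 3; price £131 clears that bar, so the firm operates.
With MC = 35 - 12y + 3y^2, P = MC on the upward-sloping part at y* = 8.
TR = 131·8 = 1048. TC = 958 + 408 = 1366. Profit = 1048 − 1366 = -£318.
That loss of £318 beats the £958 the firm would lose by shutting down; producing recovers £640 of fixed cost.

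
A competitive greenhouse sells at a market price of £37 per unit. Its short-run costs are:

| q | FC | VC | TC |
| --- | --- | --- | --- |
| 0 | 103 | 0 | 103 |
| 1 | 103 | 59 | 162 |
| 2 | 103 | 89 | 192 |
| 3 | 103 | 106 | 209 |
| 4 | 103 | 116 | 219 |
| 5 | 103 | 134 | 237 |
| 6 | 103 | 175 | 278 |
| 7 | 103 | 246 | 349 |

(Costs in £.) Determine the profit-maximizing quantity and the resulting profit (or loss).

Compute π = P·q − TC at each output: q=0: -103; q=1: -125; q=2: -118; q=3: -98; q=4: -71; q=5: -52; q=6: -56; q=7: -90.
Profit is maximized at q = 5. AVC there is 134/5 = £26.80 ≤ P, so producing beats shutting down (which would give -£103).

q = 5; profit = -£52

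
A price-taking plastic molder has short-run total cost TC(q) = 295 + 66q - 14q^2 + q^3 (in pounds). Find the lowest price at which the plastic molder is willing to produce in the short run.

£17 per unit

Short-run supply begins at min AVC. From VC = 66q - 14q^2 + q^3, AVC = 66 - 14q + q^2.
At the minimum of AVC, MC = AVC. MC = 66 - 28q + 3q^2; setting MC = AVC gives 2q^2 - 14q = 0, so q = 7. min AVC = 17.
For P < £17 the firm produces nothing.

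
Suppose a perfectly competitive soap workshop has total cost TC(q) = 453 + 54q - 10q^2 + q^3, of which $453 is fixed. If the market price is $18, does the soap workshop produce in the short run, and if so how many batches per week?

Strip out fixed cost: VC = 54q - 10q^2 + q^3. Then AVC = 54 - 10q + q^2 and MC = 54 - 20q + 3q^2.
AVC hits its minimum where MC = AVC, at q = 5, giving min AVC = 54 - 10·5 + 5^2 = $29.
With P < min AVC ($18 < $29), every unit sold adds to the loss.
The firm minimizes its loss by shutting down and losing only its fixed cost of $453.

Shut down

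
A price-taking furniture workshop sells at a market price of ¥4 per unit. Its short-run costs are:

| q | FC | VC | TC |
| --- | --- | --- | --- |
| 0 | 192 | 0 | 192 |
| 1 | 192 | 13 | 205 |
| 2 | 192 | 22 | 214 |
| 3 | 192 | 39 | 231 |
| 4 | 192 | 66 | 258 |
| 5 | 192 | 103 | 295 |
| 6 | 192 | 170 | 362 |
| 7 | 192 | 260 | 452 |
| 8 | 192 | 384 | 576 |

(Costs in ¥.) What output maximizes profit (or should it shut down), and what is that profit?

Compute π = P·q − TC at each output: q=0: -192; q=1: -201; q=2: -206; q=3: -219; q=4: -242; q=5: -275; q=6: -338; q=7: -424; q=8: -544.
Profit is highest at q = 0. Equivalently, the lowest AVC in the table is 22/2 ≈ ¥11 at q = 2, and P = ¥4 falls below it — price never covers variable cost, so the firm shuts down and loses only its fixed cost.

q = 0 (shut down); profit = -¥192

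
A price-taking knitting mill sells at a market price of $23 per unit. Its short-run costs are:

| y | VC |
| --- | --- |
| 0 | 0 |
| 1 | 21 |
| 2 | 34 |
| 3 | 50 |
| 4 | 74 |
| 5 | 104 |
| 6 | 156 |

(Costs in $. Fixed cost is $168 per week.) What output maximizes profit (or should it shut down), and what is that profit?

Profit at each row (π = 23y − TC): y=0: -168; y=1: -166; y=2: -156; y=3: -149; y=4: -150; y=5: -157; y=6: -186.
Profit is maximized at y = 3. AVC there is 50/3 = $16.67 ≤ P, so producing beats shutting down (which would give -$168).

y = 3; profit = -$149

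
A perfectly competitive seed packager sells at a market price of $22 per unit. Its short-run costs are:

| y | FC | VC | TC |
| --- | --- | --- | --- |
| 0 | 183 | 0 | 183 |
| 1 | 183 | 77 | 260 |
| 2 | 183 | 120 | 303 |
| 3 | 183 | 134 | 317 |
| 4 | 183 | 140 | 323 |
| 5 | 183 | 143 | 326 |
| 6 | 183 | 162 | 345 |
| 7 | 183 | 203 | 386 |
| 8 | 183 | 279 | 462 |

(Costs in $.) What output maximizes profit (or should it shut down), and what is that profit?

y = 0 (shut down); profit = -$183

Profit at each row (π = 22y − TC): y=0: -183; y=1: -238; y=2: -259; y=3: -251; y=4: -235; y=5: -216; y=6: -213; y=7: -232; y=8: -286.
Profit is highest at y = 0. Equivalently, the lowest AVC in the table is 162/6 ≈ $27 at y = 6, and P = $22 falls below it — price never covers variable cost, so the firm shuts down and loses only its fixed cost.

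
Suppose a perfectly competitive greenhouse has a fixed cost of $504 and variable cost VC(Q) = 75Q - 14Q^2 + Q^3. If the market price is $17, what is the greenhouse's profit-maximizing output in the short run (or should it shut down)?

Shut down

Strip out fixed cost: VC = 75Q - 14Q^2 + Q^3. Then AVC = 75 - 14Q + Q^2 and MC = 75 - 28Q + 3Q^2.
The AVC parabola has its vertex at Q = 14/2 = 7, where AVC = 75 - 14·7 + 7^2 = $26.
With P < min AVC ($17 < $26), every unit sold adds to the loss.
Shutting down limits the loss to fixed cost, $504.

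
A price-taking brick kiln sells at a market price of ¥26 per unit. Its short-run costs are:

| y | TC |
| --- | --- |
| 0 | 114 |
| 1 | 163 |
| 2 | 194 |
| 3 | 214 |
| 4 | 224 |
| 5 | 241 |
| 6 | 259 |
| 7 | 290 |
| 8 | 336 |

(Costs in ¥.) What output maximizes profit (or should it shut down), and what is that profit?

y = 6; profit = -¥103

Profit at each row (π = 26y − TC): y=0: -114; y=1: -137; y=2: -142; y=3: -136; y=4: -120; y=5: -111; y=6: -103; y=7: -108; y=8: -128.
Profit is maximized at y = 6. AVC there is 145/6 = ¥24.17 ≤ P, so producing beats shutting down (which would give -¥114).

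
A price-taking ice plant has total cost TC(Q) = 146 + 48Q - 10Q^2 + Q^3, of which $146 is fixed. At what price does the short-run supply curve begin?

The firm shuts down when price falls below the minimum of average variable cost. AVC = VC/Q = 48 - 10Q + Q^2.
At the minimum of AVC, MC = AVC. MC = 48 - 20Q + 3Q^2; setting MC = AVC gives 2Q^2 - 10Q = 0, so Q = 5. min AVC = 23.
The firm shuts down for any P below $23.

$23 per unit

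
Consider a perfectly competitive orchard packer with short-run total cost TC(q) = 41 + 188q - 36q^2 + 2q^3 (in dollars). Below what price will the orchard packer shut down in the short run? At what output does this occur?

The shutdown price is the minimum of AVC. VC = 188q - 36q^2 + 2q^3, so AVC = 188 - 36q + 2q^2.
dAVC/dq = -36 + 4q = 0 gives q = 9. min AVC = 188 - 36·9 + 2·9^2 = 26.
The firm shuts down for any P below $26.

$26 per unit, at q = 9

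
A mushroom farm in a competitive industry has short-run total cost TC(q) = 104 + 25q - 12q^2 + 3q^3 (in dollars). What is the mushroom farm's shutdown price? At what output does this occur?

$13 per unit, at q = 2

Short-run supply begins at min AVC. From VC = 25q - 12q^2 + 3q^3, AVC = 25 - 12q + 3q^2.
At the minimum of AVC, MC = AVC. MC = 25 - 24q + 9q^2; setting MC = AVC gives 6q^2 - 12q = 0, so q = 2. min AVC = 13.
So the shutdown price is $13.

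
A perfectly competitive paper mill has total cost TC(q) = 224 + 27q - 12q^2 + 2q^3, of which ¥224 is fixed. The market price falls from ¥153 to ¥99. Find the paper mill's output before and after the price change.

MC = 27 - 24q + 6q^2; the shutdown threshold is min AVC = ¥9 (at q = 3).
With P = ¥153 above the shutdown price, P = MC gives q = 7.
At P = ¥99 ≥ min AVC, set P = MC: q = 6. The firm stays open but cuts output.

Output falls from 7 to 6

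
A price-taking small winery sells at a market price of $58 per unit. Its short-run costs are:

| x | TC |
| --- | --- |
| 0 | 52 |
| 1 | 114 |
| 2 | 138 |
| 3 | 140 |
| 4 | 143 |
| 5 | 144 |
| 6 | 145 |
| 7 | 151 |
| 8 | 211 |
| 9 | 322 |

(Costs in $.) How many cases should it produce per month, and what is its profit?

Profit at each row (π = 58x − TC): x=0: -52; x=1: -56; x=2: -22; x=3: 34; x=4: 89; x=5: 146; x=6: 203; x=7: 255; x=8: 253; x=9: 200.
Profit is maximized at x = 7. AVC there is 99/7 = $14.14 ≤ P, so producing beats shutting down (which would give -$52).

x = 7; profit = $255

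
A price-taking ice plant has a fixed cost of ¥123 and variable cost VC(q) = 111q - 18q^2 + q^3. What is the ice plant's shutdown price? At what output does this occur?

¥30 per unit, at q = 9

The firm shuts down when price falls below the minimum of average variable cost. AVC = VC/q = 111 - 18q + q^2.
At the minimum of AVC, MC = AVC. MC = 111 - 36q + 3q^2; setting MC = AVC gives 2q^2 - 18q = 0, so q = 9. min AVC = 30.
The firm shuts down for any P below ¥30.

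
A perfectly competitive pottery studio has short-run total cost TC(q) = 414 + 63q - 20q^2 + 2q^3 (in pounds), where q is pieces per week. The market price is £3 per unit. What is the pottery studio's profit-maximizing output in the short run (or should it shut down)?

Strip out fixed cost: VC = 63q - 20q^2 + 2q^3. Then AVC = 63 - 20q + 2q^2 and MC = 63 - 40q + 6q^2.
AVC hits its minimum where MC = AVC, at q = 5, giving min AVC = 63 - 20·5 + 2·5^2 = £13.
Since P = £3 < min AVC = £13, price fails to cover variable cost at any output.
Shutting down limits the loss to fixed cost, £414.

Shut down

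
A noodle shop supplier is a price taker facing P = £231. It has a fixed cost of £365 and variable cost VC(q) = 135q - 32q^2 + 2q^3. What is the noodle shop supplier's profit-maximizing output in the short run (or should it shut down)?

Strip out fixed cost: VC = 135q - 32q^2 + 2q^3. Then AVC = 135 - 32q + 2q^2 and MC = 135 - 64q + 6q^2.
The AVC parabola has its vertex at q = 32/4 = 8, where AVC = 135 - 32·8 + 2·8^2 = £7.
Because £231 ≥ £7, revenue can cover variable cost; the firm operates.
Set P = MC: 231 = 135 - 64q + 6q^2 → -96 - 64q + 6q^2 = 0. The roots are q = -4/3 and q = 12; the profit-maximizing output is on the rising part of MC, so q* = 12.
Check: AVC at q = 12 is £39 ≤ P, so revenue covers variable cost.
Profit = P·q − TC = 231·12 − 833 = £1939.

Produce at q = 12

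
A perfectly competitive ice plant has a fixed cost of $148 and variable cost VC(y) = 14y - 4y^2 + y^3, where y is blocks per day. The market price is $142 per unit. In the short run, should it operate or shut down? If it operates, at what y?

Strip out fixed cost: VC = 14y - 4y^2 + y^3. Then AVC = 14 - 4y + y^2 and MC = 14 - 8y + 3y^2.
AVC hits its minimum where MC = AVC, at y = 2, giving min AVC = 14 - 4·2 + 2^2 = $10.
P = $142 exceeds min AVC = $10, so the firm stays open.
Set P = MC: 142 = 14 - 8y + 3y^2 → -128 - 8y + 3y^2 = 0. The roots are y = -16/3 and y = 8; the profit-maximizing output is on the rising part of MC, so y* = 8.
Check: AVC at y = 8 is $46 ≤ P, so revenue covers variable cost.
Profit = P·y − TC = 142·8 − 516 = $620.

Produce at y = 8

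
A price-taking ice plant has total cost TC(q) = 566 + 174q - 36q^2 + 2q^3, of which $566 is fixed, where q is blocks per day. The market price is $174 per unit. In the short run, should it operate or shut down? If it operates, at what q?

Produce at q = 12

Strip out fixed cost: VC = 174q - 36q^2 + 2q^3. Then AVC = 174 - 36q + 2q^2 and MC = 174 - 72q + 6q^2.
AVC is minimized where dAVC/dq = -36 + 4q = 0, at q = 9; min AVC = 174 - 36·9 + 2·9^2 = $12.
Since P = $174 ≥ min AVC = $12, price covers variable cost and the firm should produce.
Solving P = MC: -72q + 6q^2 = 0 ⇒ q = 0 or 12. On the upward-sloping branch, q* = 12.
Check: AVC at q = 12 is $30 ≤ P, so revenue covers variable cost.
Profit = P·q − TC = 174·12 − 926 = $1162.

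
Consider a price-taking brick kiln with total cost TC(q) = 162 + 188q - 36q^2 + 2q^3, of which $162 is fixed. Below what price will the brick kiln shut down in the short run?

The shutdown price is the minimum of AVC. VC = 188q - 36q^2 + 2q^3, so AVC = 188 - 36q + 2q^2.
dAVC/dq = -36 + 4q = 0 gives q = 9. min AVC = 188 - 36·9 + 2·9^2 = 26.
So the shutdown price is $26.

$26 per unit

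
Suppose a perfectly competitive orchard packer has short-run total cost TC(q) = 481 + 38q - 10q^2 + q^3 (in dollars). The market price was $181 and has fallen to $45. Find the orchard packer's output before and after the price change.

AVC = 38 - 10q + q^2, minimized at q = 5 where min AVC = $13. MC = 38 - 20q + 3q^2.
With P = $181 above the shutdown price, P = MC gives q = 11.
At P = $45 ≥ min AVC, set P = MC: q = 7. The firm stays open but cuts output.

Output falls from 11 to 7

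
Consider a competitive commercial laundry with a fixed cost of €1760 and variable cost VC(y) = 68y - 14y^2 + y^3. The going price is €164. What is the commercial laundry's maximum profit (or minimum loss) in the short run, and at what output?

Profit = -€320 at y = 12

AVC = 68 - 14y + y^2; min AVC = €19 at y = 7. Since P = €164 ≥ min AVC, the firm produces.
MC = 68 - 28y + 3y^2. Setting P = MC and taking the root on the rising branch gives y* = 12.
TR = 164·12 = 1968. TC = 1760 + 528 = 2288. Profit = 1968 − 2288 = -€320.
By producing, the firm covers all variable cost plus €1440 of fixed cost; shutting down would lose the full €1760.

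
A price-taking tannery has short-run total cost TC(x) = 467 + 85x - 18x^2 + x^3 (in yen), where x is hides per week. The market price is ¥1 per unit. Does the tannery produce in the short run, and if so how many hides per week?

Strip out fixed cost: VC = 85x - 18x^2 + x^3. Then AVC = 85 - 18x + x^2 and MC = 85 - 36x + 3x^2.
AVC is minimized where dAVC/dx = -18 + 2x = 0, at x = 9; min AVC = 85 - 18·9 + 9^2 = ¥4.
Since P = ¥1 < min AVC = ¥4, price fails to cover variable cost at any output.
Shutting down limits the loss to fixed cost, ¥467.

Shut down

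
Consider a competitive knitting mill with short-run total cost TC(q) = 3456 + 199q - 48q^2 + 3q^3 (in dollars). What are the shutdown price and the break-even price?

Shutdown price = min AVC. AVC = 199 - 48q + 3q^2, with vertex at q = 8 and minimum $7.
ATC = 3456/q + 199 - 48q + 3q^2. Setting dATC/dq = −3456/q^2 − 48 + 6q = 0 gives q = 12 (since 6·12^3 − 48·12^2 = 3456).
min ATC = 3456/12 + 199 − 48·12 + 3·12^2 = $343. That is the break-even price.
Between these two prices the firm operates at a loss; above $343 it earns a profit.

Shutdown price = $7; break-even price = $343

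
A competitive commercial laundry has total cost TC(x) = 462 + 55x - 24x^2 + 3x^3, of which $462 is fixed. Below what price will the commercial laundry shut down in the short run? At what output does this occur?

$7 per unit, at x = 4

The firm shuts down when price falls below the minimum of average variable cost. AVC = VC/x = 55 - 24x + 3x^2.
dAVC/dx = -24 + 6x = 0 gives x = 4. min AVC = 55 - 24·4 + 3·4^2 = 7.
For P < $7 the firm produces nothing.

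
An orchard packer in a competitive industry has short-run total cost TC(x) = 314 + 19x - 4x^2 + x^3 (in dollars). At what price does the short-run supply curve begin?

$15 per unit

Short-run supply begins at min AVC. From VC = 19x - 4x^2 + x^3, AVC = 19 - 4x + x^2.
At the minimum of AVC, MC = AVC. MC = 19 - 8x + 3x^2; setting MC = AVC gives 2x^2 - 4x = 0, so x = 2. min AVC = 15.
For P < $15 the firm produces nothing.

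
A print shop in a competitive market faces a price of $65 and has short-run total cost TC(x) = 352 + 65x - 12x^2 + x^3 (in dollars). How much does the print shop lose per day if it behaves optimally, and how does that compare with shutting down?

Profit = -$96 at x = 8

AVC = 65 - 12x + x^2; min AVC = $29 at x = 6. Since P = $65 ≥ min AVC, the firm produces.
MC = 65 - 24x + 3x^2. Setting P = MC and taking the root on the rising branch gives x* = 8.
TR = 65·8 = 520. TC = 352 + 264 = 616. Profit = 520 − 616 = -$96.
By producing, the firm covers all variable cost plus $256 of fixed cost; shutting down would lose the full $352.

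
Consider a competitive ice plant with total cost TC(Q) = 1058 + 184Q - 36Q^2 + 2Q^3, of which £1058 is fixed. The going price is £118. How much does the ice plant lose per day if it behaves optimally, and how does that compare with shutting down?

Profit = -£90 at Q = 11

AVC = 184 - 36Q + 2Q^2 has its minimum £22 at Q = 9; price £118 clears that bar, so the firm operates.
MC = 184 - 72Q + 6Q^2. Setting P = MC and taking the root on the rising branch gives Q* = 11.
TR = 118·11 = 1298. TC = 1058 + 330 = 1388. Profit = 1298 − 1388 = -£90.
By producing, the firm covers all variable cost plus £968 of fixed cost; shutting down would lose the full £1058.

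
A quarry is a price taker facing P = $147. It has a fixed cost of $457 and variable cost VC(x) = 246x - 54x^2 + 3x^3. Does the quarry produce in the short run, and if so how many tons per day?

Produce at x = 11

From TC, MC = TC'(x) = 246 - 108x + 9x^2 and AVC = VC/x = 246 - 54x + 3x^2.
AVC hits its minimum where MC = AVC, at x = 9, giving min AVC = 246 - 54·9 + 3·9^2 = $3.
P = $147 exceeds min AVC = $3, so the firm stays open.
Solving P = MC: 99 - 108x + 9x^2 = 0 ⇒ x = 1 or 11. On the upward-sloping branch, x* = 11.
Check: AVC at x = 11 is $15 ≤ P, so revenue covers variable cost.
Profit = P·x − TC = 147·11 − 622 = $995.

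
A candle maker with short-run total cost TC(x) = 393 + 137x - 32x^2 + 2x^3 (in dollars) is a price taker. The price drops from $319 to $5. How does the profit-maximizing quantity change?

AVC = 137 - 32x + 2x^2, minimized at x = 8 where min AVC = $9. MC = 137 - 64x + 6x^2.
At P = $319 ≥ min AVC, set P = MC on the rising branch: x = 13.
At P = $5 < min AVC = $9, price no longer covers variable cost at any output, so the firm shuts down: x = 0.

Output falls from 13 to 0 (the firm shuts down)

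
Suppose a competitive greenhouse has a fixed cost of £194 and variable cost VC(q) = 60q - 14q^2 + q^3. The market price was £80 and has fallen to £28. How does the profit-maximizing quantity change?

Output falls from 10 to 8

MC = 60 - 28q + 3q^2; the shutdown threshold is min AVC = £11 (at q = 7).
At P = £80 ≥ min AVC, set P = MC on the rising branch: q = 10.
At P = £28 ≥ min AVC, set P = MC: q = 8. The firm stays open but cuts output.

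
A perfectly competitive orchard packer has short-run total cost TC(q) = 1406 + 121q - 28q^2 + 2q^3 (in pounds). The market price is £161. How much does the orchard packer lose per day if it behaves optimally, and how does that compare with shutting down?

AVC = 121 - 28q + 2q^2; min AVC = £23 at q = 7. Since P = £161 ≥ min AVC, the firm produces.
MC = 121 - 56q + 6q^2. Setting P = MC and taking the root on the rising branch gives q* = 10.
TR = 161·10 = 1610. TC = 1406 + 410 = 1816. Profit = 1610 − 1816 = -£206.
That loss of £206 beats the £1406 the firm would lose by shutting down; producing recovers £1200 of fixed cost.

Profit = -£206 at q = 10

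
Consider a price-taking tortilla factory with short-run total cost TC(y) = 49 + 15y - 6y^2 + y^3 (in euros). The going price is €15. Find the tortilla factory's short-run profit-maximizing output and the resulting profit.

Profit = -€17 at y = 4

AVC = 15 - 6y + y^2; min AVC = €6 at y = 3. Since P = €15 ≥ min AVC, the firm produces.
MC = 15 - 12y + 3y^2. Setting P = MC and taking the root on the rising branch gives y* = 4.
TR = 15·4 = 60. TC = 49 + 28 = 77. Profit = 60 − 77 = -€17.
That loss of €17 beats the €49 the firm would lose by shutting down; producing recovers €32 of fixed cost.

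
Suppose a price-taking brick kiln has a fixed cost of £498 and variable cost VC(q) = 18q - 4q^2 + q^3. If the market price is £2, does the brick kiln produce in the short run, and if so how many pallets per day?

Shut down

From TC, MC = TC'(q) = 18 - 8q + 3q^2 and AVC = VC/q = 18 - 4q + q^2.
AVC is minimized where dAVC/dq = -4 + 2q = 0, at q = 2; min AVC = 18 - 4·2 + 2^2 = £14.
Since P = £2 < min AVC = £14, price fails to cover variable cost at any output.
Best response: produce nothing and absorb the £498 fixed cost.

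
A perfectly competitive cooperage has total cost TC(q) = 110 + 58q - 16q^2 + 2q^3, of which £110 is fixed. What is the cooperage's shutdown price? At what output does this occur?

Short-run supply begins at min AVC. From VC = 58q - 16q^2 + 2q^3, AVC = 58 - 16q + 2q^2.
dAVC/dq = -16 + 4q = 0 gives q = 4. min AVC = 58 - 16·4 + 2·4^2 = 26.
So the shutdown price is £26.

£26 per unit, at q = 4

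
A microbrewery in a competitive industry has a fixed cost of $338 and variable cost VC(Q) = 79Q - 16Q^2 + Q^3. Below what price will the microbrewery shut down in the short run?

The firm shuts down when price falls below the minimum of average variable cost. AVC = VC/Q = 79 - 16Q + Q^2.
At the minimum of AVC, MC = AVC. MC = 79 - 32Q + 3Q^2; setting MC = AVC gives 2Q^2 - 16Q = 0, so Q = 8. min AVC = 15.
The firm shuts down for any P below $15.

$15 per unit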